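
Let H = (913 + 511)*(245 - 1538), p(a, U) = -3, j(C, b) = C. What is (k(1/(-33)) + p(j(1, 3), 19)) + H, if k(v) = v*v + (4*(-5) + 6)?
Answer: -2005120160/1089 ≈ -1.8412e+6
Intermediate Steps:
H = -1841232 (H = 1424*(-1293) = -1841232)
k(v) = -14 + v² (k(v) = v² + (-20 + 6) = v² - 14 = -14 + v²)
(k(1/(-33)) + p(j(1, 3), 19)) + H = ((-14 + (1/(-33))²) - 3) - 1841232 = ((-14 + (-1/33)²) - 3) - 1841232 = ((-14 + 1/1089) - 3) - 1841232 = (-15245/1089 - 3) - 1841232 = -18512/1089 - 1841232 = -2005120160/1089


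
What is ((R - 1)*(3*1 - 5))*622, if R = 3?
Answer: -2488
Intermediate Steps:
((R - 1)*(3*1 - 5))*622 = ((3 - 1)*(3*1 - 5))*622 = (2*(3 - 5))*622 = (2*(-2))*622 = -4*622 = -2488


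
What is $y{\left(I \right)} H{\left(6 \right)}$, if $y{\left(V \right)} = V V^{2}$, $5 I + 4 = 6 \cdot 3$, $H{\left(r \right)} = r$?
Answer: $\frac{16464}{125} \approx 131.71$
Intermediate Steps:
$I = \frac{14}{5}$ ($I = - \frac{4}{5} + \frac{6 \cdot 3}{5} = - \frac{4}{5} + \frac{1}{5} \cdot 18 = - \frac{4}{5} + \frac{18}{5} = \frac{14}{5} \approx 2.8$)
$y{\left(V \right)} = V^{3}$
$y{\left(I \right)} H{\left(6 \right)} = \left(\frac{14}{5}\right)^{3} \cdot 6 = \frac{2744}{125} \cdot 6 = \frac{16464}{125}$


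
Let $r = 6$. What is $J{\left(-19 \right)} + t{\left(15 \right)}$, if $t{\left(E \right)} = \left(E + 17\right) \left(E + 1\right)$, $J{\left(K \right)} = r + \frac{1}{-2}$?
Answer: $\frac{1035}{2} \approx 517.5$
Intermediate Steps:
$J{\left(K \right)} = \frac{11}{2}$ ($J{\left(K \right)} = 6 + \frac{1}{-2} = 6 - \frac{1}{2} = \frac{11}{2}$)
$t{\left(E \right)} = \left(1 + E\right) \left(17 + E\right)$ ($t{\left(E \right)} = \left(17 + E\right) \left(1 + E\right) = \left(1 + E\right) \left(17 + E\right)$)
$J{\left(-19 \right)} + t{\left(15 \right)} = \frac{11}{2} + \left(17 + 15^{2} + 18 \cdot 15\right) = \frac{11}{2} + \left(17 + 225 + 270\right) = \frac{11}{2} + 512 = \frac{1035}{2}$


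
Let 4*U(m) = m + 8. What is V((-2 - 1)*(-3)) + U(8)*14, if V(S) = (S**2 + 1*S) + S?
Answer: 155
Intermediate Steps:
U(m) = 2 + m/4 (U(m) = (m + 8)/4 = (8 + m)/4 = 2 + m/4)
V(S) = S**2 + 2*S (V(S) = (S**2 + S) + S = (S + S**2) + S = S**2 + 2*S)
V((-2 - 1)*(-3)) + U(8)*14 = ((-2 - 1)*(-3))*(2 + (-2 - 1)*(-3)) + (2 + (1/4)*8)*14 = (-3*(-3))*(2 - 3*(-3)) + (2 + 2)*14 = 9*(2 + 9) + 4*14 = 9*11 + 56 = 99 + 56 = 155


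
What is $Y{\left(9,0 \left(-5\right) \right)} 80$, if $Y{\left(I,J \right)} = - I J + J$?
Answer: $0$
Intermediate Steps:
$Y{\left(I,J \right)} = J - I J$ ($Y{\left(I,J \right)} = - I J + J = J - I J$)
$Y{\left(9,0 \left(-5\right) \right)} 80 = 0 \left(-5\right) \left(1 - 9\right) 80 = 0 \left(1 - 9\right) 80 = 0 \left(-8\right) 80 = 0 \cdot 80 = 0$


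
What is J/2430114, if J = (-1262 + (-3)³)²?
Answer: 1661521/2430114 ≈ 0.68372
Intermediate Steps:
J = 1661521 (J = (-1262 - 27)² = (-1289)² = 1661521)
J/2430114 = 1661521/2430114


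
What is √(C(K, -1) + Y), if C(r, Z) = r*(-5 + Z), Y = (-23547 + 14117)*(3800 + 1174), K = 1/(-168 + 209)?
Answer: 27*I*√108157754/41 ≈ 6848.7*I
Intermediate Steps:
K = 1/41 ≈ 0.024390
Y = -46904820 (Y = -9430*4974 = -46904820)
√(C(K, -1) + Y) = √((-5 - 1)/41 - 46904820) = √((1/41)*(-6) - 46904820) = √(-6/41 - 46904820) = √(-1923097626/41) = 27*I*√108157754/41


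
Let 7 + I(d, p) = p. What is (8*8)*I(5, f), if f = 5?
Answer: -128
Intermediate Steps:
I(d, p) = -7 + p
(8*8)*I(5, f) = (8*8)*(-7 + 5) = 64*(-2) = -128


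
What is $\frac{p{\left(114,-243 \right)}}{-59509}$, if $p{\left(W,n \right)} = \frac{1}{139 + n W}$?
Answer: $\frac{1}{1640246567} \approx 6.0966 \cdot 10^{-10}$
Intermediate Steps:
$p{\left(W,n \right)} = \frac{1}{139 + W n}$
$\frac{p{\left(114,-243 \right)}}{-59509} = \frac{1}{\left(139 + 114 \left(-243\right)\right) \left(-59509\right)} = \frac{1}{139 - 27702} \left(- \frac{1}{59509}\right) = \frac{1}{-27563} \left(- \frac{1}{59509}\right) = \left(- \frac{1}{27563}\right) \left(- \frac{1}{59509}\right) = \frac{1}{1640246567}$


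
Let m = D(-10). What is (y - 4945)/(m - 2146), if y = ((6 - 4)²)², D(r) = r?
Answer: 4929/2156 ≈ 2.2862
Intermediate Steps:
m = -10
y = 16 (y = (2²)² = 4² = 16)
(y - 4945)/(m - 2146) = (16 - 4945)/(-10 - 2146) = -4929/(-2156) = -4929*(-1/2156) = 4929/2156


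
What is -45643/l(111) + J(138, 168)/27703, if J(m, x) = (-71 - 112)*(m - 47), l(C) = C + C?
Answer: -97549615/473082 ≈ -206.20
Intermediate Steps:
l(C) = 2*C
J(m, x) = 8601 - 183*m (J(m, x) = -183*(-47 + m) = 8601 - 183*m)
-45643/l(111) + J(138, 168)/27703 = -45643/(2*111) + (8601 - 183*138)/27703 = -45643/222 + (8601 - 25254)*(1/27703) = -45643*1/222 - 16653*1/27703 = -45643/222 - 1281/2131 = -97549615/473082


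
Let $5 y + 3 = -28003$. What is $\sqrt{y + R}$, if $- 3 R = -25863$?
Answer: $\frac{\sqrt{75495}}{5} \approx 54.953$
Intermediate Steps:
$y = - \frac{28006}{5}$ ($y = - \frac{3}{5} + \frac{1}{5} \left(-28003\right) = - \frac{3}{5} - \frac{28003}{5} = - \frac{28006}{5} \approx -5601.2$)
$R = 8621$ ($R = \left(- \frac{1}{3}\right) \left(-25863\right) = 8621$)
$\sqrt{y + R} = \sqrt{- \frac{28006}{5} + 8621} = \sqrt{\frac{15099}{5}} = \frac{\sqrt{75495}}{5}$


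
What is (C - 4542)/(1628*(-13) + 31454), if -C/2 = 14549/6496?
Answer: -2953393/6684384 ≈ -0.44183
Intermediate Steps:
C = -14549/3248 (C = -29098/6496 = -2*14549/6496 = -14549/3248 ≈ -4.4794)
(C - 4542)/(1628*(-13) + 31454) = (-14549/3248 - 4542)/(1628*(-13) + 31454) = -14766965/(3248*(-21164 + 31454)) = -14766965/3248/10290 = -14766965/3248*1/10290 = -2953393/6684384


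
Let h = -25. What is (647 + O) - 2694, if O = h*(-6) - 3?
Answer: -1900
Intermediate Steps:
O = 147 (O = -25*(-6) - 3 = 150 - 3 = 147)
(647 + O) - 2694 = (647 + 147) - 2694 = 794 - 2694 = -1900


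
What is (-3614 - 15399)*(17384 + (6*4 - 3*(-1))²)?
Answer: -344382469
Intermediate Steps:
(-3614 - 15399)*(17384 + (6*4 - 3*(-1))²) = -19013*(17384 + (24 + 3)²) = -19013*(17384 + 27²) = -19013*(17384 + 729) = -19013*18113 = -344382469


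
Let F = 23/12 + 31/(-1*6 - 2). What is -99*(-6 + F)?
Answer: 6303/8 ≈ 787.88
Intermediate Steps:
F = -47/24 (F = 23*(1/12) + 31/(-6 - 2) = 23/12 + 31/(-8) = 23/12 + 31*(-1/8) = 23/12 - 31/8 = -47/24 ≈ -1.9583)
-99*(-6 + F) = -99*(-6 - 47/24) = -99*(-191/24) = 6303/8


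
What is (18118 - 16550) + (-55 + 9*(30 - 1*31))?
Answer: 1504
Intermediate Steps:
(18118 - 16550) + (-55 + 9*(30 - 1*31)) = 1568 + (-55 + 9*(30 - 31)) = 1568 + (-55 + 9*(-1)) = 1568 + (-55 - 9) = 1568 - 64 = 1504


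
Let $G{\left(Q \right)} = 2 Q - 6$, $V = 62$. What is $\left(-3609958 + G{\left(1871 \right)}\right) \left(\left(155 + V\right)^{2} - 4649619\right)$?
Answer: $16597744941660$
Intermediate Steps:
$G{\left(Q \right)} = -6 + 2 Q$
$\left(-3609958 + G{\left(1871 \right)}\right) \left(\left(155 + V\right)^{2} - 4649619\right) = \left(-3609958 + \left(-6 + 2 \cdot 1871\right)\right) \left(\left(155 + 62\right)^{2} - 4649619\right) = \left(-3609958 + \left(-6 + 3742\right)\right) \left(217^{2} - 4649619\right) = \left(-3609958 + 3736\right) \left(47089 - 4649619\right) = \left(-3606222\right) \left(-4602530\right) = 16597744941660$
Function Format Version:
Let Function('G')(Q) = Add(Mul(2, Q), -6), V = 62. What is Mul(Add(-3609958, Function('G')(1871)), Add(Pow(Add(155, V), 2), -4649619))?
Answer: 16597744941660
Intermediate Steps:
Function('G')(Q) = Add(-6, Mul(2, Q))
Mul(Add(-3609958, Function('G')(1871)), Add(Pow(Add(155, V), 2), -4649619)) = Mul(Add(-3609958, Add(-6, Mul(2, 1871))), Add(Pow(Add(155, 62), 2), -4649619)) = Mul(Add(-3609958, Add(-6, 3742)), Add(Pow(217, 2), -4649619)) = Mul(Add(-3609958, 3736), Add(47089, -4649619)) = Mul(-3606222, -4602530) = 16597744941660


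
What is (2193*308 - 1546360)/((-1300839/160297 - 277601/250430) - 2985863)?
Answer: 34961335758482360/119862399294431997 ≈ 0.29168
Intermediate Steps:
(2193*308 - 1546360)/((-1300839/160297 - 277601/250430) - 2985863) = (675444 - 1546360)/((-1300839*1/160297 - 277601*1/250430) - 2985863) = -870916/((-1300839/160297 - 277601/250430) - 2985863) = -870916/(-370267718267/40143177710 - 2985863) = -870916/(-119862399294431997/40143177710) = -870916*(-40143177710/119862399294431997) = 34961335758482360/119862399294431997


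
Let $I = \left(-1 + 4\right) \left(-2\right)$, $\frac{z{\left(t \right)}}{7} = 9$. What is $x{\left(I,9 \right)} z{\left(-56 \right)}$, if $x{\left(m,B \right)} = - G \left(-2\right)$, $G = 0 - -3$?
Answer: $378$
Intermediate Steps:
$G = 3$ ($G = 0 + 3 = 3$)
$z{\left(t \right)} = 63$ ($z{\left(t \right)} = 7 \cdot 9 = 63$)
$I = -6$ ($I = 3 \left(-2\right) = -6$)
$x{\left(m,B \right)} = 6$ ($x{\left(m,B \right)} = \left(-1\right) 3 \left(-2\right) = \left(-3\right) \left(-2\right) = 6$)
$x{\left(I,9 \right)} z{\left(-56 \right)} = 6 \cdot 63 = 378$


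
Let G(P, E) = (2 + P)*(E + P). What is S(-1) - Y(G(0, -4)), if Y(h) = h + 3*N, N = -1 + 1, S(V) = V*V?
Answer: 9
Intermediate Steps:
S(V) = V²
N = 0
Y(h) = h (Y(h) = h + 3*0 = h + 0 = h)
S(-1) - Y(G(0, -4)) = (-1)² - (0² + 2*(-4) + 2*0 - 4*0) = 1 - (0 - 8 + 0 + 0) = 1 - 1*(-8) = 1 + 8 = 9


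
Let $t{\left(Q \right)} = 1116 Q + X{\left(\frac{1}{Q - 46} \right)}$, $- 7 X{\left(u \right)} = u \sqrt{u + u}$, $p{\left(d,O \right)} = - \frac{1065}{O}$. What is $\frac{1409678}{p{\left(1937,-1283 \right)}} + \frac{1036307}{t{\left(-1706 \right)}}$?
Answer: $\frac{863776276281693070971529173087658}{508632890864387200084132905} - \frac{25418538096 i \sqrt{219}}{477589568886748544679937} \approx 1.6982 \cdot 10^{6} - 7.8762 \cdot 10^{-13} i$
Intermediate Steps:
$X{\left(u \right)} = - \frac{\sqrt{2} u^{\frac{3}{2}}}{7}$ ($X{\left(u \right)} = - \frac{u \sqrt{u + u}}{7} = - \frac{u \sqrt{2 u}}{7} = - \frac{u \sqrt{2} \sqrt{u}}{7} = - \frac{\sqrt{2} u^{\frac{3}{2}}}{7}$)
$t{\left(Q \right)} = 1116 Q - \frac{\sqrt{2} \left(\frac{1}{-46 + Q}\right)^{\frac{3}{2}}}{7}$ ($t{\left(Q \right)} = 1116 Q - \frac{\sqrt{2} \left(\frac{1}{Q - 46}\right)^{\frac{3}{2}}}{7} = 1116 Q - \frac{\sqrt{2} \left(\frac{1}{-46 + Q}\right)^{\frac{3}{2}}}{7}$)
$\frac{1409678}{p{\left(1937,-1283 \right)}} + \frac{1036307}{t{\left(-1706 \right)}} = \frac{1409678}{\left(-1065\right) \frac{1}{-1283}} + \frac{1036307}{1116 \left(-1706\right) - \frac{\sqrt{2} \left(\frac{1}{-46 - 1706}\right)^{\frac{3}{2}}}{7}} = \frac{1409678}{\left(-1065\right) \left(- \frac{1}{1283}\right)} + \frac{1036307}{-1903896 - \frac{\sqrt{2} \left(\frac{1}{-1752}\right)^{\frac{3}{2}}}{7}} = \frac{1409678}{\frac{1065}{1283}} + \frac{1036307}{-1903896 - \frac{\sqrt{2} \left(- \frac{1}{1752}\right)^{\frac{3}{2}}}{7}} = 1409678 \cdot \frac{1283}{1065} + \frac{1036307}{-1903896 - \frac{\sqrt{2} \left(- \frac{i \sqrt{438}}{1534752}\right)}{7}} = \frac{1808616874}{1065} + \frac{1036307}{-1903896 + \frac{i \sqrt{219}}{5371632}}$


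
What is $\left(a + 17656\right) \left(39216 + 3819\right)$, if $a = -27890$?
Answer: $-440420190$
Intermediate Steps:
$\left(a + 17656\right) \left(39216 + 3819\right) = \left(-27890 + 17656\right) \left(39216 + 3819\right) = \left(-10234\right) 43035 = -440420190$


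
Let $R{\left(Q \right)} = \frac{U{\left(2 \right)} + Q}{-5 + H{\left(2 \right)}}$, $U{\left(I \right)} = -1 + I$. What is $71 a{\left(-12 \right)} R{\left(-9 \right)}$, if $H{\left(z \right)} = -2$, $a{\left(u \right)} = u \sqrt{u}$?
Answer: $- \frac{13632 i \sqrt{3}}{7} \approx - 3373.0 i$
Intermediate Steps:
$a{\left(u \right)} = u^{\frac{3}{2}}$
$R{\left(Q \right)} = - \frac{1}{7} - \frac{Q}{7}$ ($R{\left(Q \right)} = \frac{\left(-1 + 2\right) + Q}{-5 - 2} = \frac{1 + Q}{-7} = \left(1 + Q\right) \left(- \frac{1}{7}\right) = - \frac{1}{7} - \frac{Q}{7}$)
$71 a{\left(-12 \right)} R{\left(-9 \right)} = 71 \left(-12\right)^{\frac{3}{2}} \left(- \frac{1}{7} - - \frac{9}{7}\right) = 71 \left(- 24 i \sqrt{3}\right) \left(- \frac{1}{7} + \frac{9}{7}\right) = - 1704 i \sqrt{3} \cdot \frac{8}{7} = - \frac{13632 i \sqrt{3}}{7}$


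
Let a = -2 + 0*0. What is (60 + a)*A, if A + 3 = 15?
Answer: 696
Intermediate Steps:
A = 12 (A = -3 + 15 = 12)
a = -2 (a = -2 + 0 = -2)
(60 + a)*A = (60 - 2)*12 = 58*12 = 696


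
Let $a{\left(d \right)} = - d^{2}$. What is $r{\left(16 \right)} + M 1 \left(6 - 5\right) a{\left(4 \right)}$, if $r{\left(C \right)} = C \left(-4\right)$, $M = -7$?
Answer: $48$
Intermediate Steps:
$r{\left(C \right)} = - 4 C$
$r{\left(16 \right)} + M 1 \left(6 - 5\right) a{\left(4 \right)} = \left(-4\right) 16 + \left(-7\right) 1 \left(6 - 5\right) \left(- 4^{2}\right) = -64 - 7 \cdot 1 \left(\left(-1\right) 16\right) = -64 - 7 \cdot 1 \left(-16\right) = -64 - -112 = -64 + 112 = 48$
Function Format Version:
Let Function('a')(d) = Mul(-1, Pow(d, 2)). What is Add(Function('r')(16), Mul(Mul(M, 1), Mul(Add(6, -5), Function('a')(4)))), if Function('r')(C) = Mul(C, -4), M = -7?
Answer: 48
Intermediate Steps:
Function('r')(C) = Mul(-4, C)
Add(Function('r')(16), Mul(Mul(M, 1), Mul(Add(6, -5), Function('a')(4)))) = Add(Mul(-4, 16), Mul(Mul(-7, 1), Mul(Add(6, -5), Mul(-1, Pow(4, 2))))) = Add(-64, Mul(-7, Mul(1, Mul(-1, 16)))) = Add(-64, Mul(-7, Mul(1, -16))) = Add(-64, Mul(-7, -16)) = Add(-64, 112) = 48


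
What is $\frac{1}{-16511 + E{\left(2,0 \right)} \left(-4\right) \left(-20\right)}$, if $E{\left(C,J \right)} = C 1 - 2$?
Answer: $- \frac{1}{16511} \approx -6.0566 \cdot 10^{-5}$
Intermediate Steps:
$E{\left(C,J \right)} = -2 + C$ ($E{\left(C,J \right)} = C - 2 = -2 + C$)
$\frac{1}{-16511 + E{\left(2,0 \right)} \left(-4\right) \left(-20\right)} = \frac{1}{-16511 + \left(-2 + 2\right) \left(-4\right) \left(-20\right)} = \frac{1}{-16511 + 0 \left(-4\right) \left(-20\right)} = \frac{1}{-16511 + 0 \left(-20\right)} = \frac{1}{-16511 + 0} = \frac{1}{-16511} = - \frac{1}{16511}$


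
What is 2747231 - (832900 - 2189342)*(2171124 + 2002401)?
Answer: 5661147345281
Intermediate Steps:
2747231 - (832900 - 2189342)*(2171124 + 2002401) = 2747231 - (-1356442)*4173525 = 2747231 - 1*(-5661144598050) = 2747231 + 5661144598050 = 5661147345281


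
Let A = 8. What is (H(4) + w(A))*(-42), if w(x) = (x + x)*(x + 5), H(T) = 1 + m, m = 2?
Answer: -8862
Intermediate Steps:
H(T) = 3 (H(T) = 1 + 2 = 3)
w(x) = 2*x*(5 + x) (w(x) = (2*x)*(5 + x) = 2*x*(5 + x))
(H(4) + w(A))*(-42) = (3 + 2*8*(5 + 8))*(-42) = (3 + 2*8*13)*(-42) = (3 + 208)*(-42) = 211*(-42) = -8862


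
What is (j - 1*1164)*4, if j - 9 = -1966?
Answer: -12484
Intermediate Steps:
j = -1957 (j = 9 - 1966 = -1957)
(j - 1*1164)*4 = (-1957 - 1*1164)*4 = (-1957 - 1164)*4 = -3121*4 = -12484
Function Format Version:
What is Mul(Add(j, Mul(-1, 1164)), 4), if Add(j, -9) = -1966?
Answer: -12484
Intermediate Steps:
j = -1957 (j = Add(9, -1966) = -1957)
Mul(Add(j, Mul(-1, 1164)), 4) = Mul(Add(-1957, Mul(-1, 1164)), 4) = Mul(Add(-1957, -1164), 4) = Mul(-3121, 4) = -12484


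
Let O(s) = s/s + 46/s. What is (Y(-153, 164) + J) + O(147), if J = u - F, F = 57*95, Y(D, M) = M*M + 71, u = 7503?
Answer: 4271278/147 ≈ 29056.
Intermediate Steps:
Y(D, M) = 71 + M² (Y(D, M) = M² + 71 = 71 + M²)
O(s) = 1 + 46/s
F = 5415
J = 2088 (J = 7503 - 1*5415 = 7503 - 5415 = 2088)
(Y(-153, 164) + J) + O(147) = ((71 + 164²) + 2088) + (46 + 147)/147 = ((71 + 26896) + 2088) + (1/147)*193 = (26967 + 2088) + 193/147 = 29055 + 193/147 = 4271278/147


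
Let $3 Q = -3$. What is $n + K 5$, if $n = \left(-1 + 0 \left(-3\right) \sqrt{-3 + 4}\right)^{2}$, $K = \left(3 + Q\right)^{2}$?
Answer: $21$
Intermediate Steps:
$Q = -1$ ($Q = \frac{1}{3} \left(-3\right) = -1$)
$K = 4$ ($K = \left(3 - 1\right)^{2} = 2^{2} = 4$)
$n = 1$ ($n = \left(-1 + 0 \sqrt{1}\right)^{2} = \left(-1 + 0 \cdot 1\right)^{2} = \left(-1 + 0\right)^{2} = \left(-1\right)^{2} = 1$)
$n + K 5 = 1 + 4 \cdot 5 = 1 + 20 = 21$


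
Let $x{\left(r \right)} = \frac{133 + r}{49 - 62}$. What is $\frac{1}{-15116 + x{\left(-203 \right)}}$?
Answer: $- \frac{13}{196438} \approx -6.6179 \cdot 10^{-5}$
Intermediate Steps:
$x{\left(r \right)} = - \frac{133}{13} - \frac{r}{13}$ ($x{\left(r \right)} = \frac{133 + r}{-13} = \left(133 + r\right) \left(- \frac{1}{13}\right) = - \frac{133}{13} - \frac{r}{13}$)
$\frac{1}{-15116 + x{\left(-203 \right)}} = \frac{1}{-15116 - - \frac{70}{13}} = \frac{1}{-15116 + \left(- \frac{133}{13} + \frac{203}{13}\right)} = \frac{1}{-15116 + \frac{70}{13}} = \frac{1}{- \frac{196438}{13}} = - \frac{13}{196438}$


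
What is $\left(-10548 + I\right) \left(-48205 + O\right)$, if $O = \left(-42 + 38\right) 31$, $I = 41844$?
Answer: $-1512504384$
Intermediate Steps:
$O = -124$ ($O = \left(-4\right) 31 = -124$)
$\left(-10548 + I\right) \left(-48205 + O\right) = \left(-10548 + 41844\right) \left(-48205 - 124\right) = 31296 \left(-48329\right) = -1512504384$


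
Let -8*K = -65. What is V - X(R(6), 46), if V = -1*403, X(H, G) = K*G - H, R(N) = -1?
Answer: -3111/4 ≈ -777.75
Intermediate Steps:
K = 65/8 (K = -⅛*(-65) = 65/8 ≈ 8.1250)
X(H, G) = -H + 65*G/8 (X(H, G) = 65*G/8 - H = -H + 65*G/8)
V = -403
V - X(R(6), 46) = -403 - (-1*(-1) + (65/8)*46) = -403 - (1 + 1495/4) = -403 - 1*1499/4 = -403 - 1499/4 = -3111/4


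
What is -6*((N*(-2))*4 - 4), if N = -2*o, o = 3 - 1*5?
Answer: 216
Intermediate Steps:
o = -2 (o = 3 - 5 = -2)
N = 4 (N = -2*(-2) = 4)
-6*((N*(-2))*4 - 4) = -6*((4*(-2))*4 - 4) = -6*(-8*4 - 4) = -6*(-32 - 4) = -6*(-36) = 216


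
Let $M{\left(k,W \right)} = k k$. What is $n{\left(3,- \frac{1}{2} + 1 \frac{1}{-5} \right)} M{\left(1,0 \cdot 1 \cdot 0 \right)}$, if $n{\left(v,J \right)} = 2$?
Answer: $2$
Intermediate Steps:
$M{\left(k,W \right)} = k^{2}$
$n{\left(3,- \frac{1}{2} + 1 \frac{1}{-5} \right)} M{\left(1,0 \cdot 1 \cdot 0 \right)} = 2 \cdot 1^{2} = 2 \cdot 1 = 2$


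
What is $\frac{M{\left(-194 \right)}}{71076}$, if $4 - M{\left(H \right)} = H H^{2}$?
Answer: $\frac{608449}{5923} \approx 102.73$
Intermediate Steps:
$M{\left(H \right)} = 4 - H^{3}$ ($M{\left(H \right)} = 4 - H H^{2} = 4 - H^{3}$)
$\frac{M{\left(-194 \right)}}{71076} = \frac{4 - \left(-194\right)^{3}}{71076} = \left(4 - -7301384\right) \frac{1}{71076} = \left(4 + 7301384\right) \frac{1}{71076} = 7301388 \cdot \frac{1}{71076} = \frac{608449}{5923}$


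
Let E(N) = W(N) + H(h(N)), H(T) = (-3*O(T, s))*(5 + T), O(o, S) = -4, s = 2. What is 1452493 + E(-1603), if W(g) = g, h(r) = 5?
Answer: 1451010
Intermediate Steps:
H(T) = 60 + 12*T (H(T) = (-3*(-4))*(5 + T) = 12*(5 + T) = 60 + 12*T)
E(N) = 120 + N (E(N) = N + (60 + 12*5) = N + (60 + 60) = N + 120 = 120 + N)
1452493 + E(-1603) = 1452493 + (120 - 1603) = 1452493 - 1483 = 1451010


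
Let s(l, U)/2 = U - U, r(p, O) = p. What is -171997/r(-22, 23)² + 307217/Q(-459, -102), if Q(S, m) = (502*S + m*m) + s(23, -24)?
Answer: -18995220493/53243388 ≈ -356.76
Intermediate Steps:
s(l, U) = 0 (s(l, U) = 2*(U - U) = 2*0 = 0)
Q(S, m) = m² + 502*S (Q(S, m) = (502*S + m*m) + 0 = (502*S + m²) + 0 = (m² + 502*S) + 0 = m² + 502*S)
-171997/r(-22, 23)² + 307217/Q(-459, -102) = -171997/((-22)²) + 307217/((-102)² + 502*(-459)) = -171997/484 + 307217/(10404 - 230418) = -171997*1/484 + 307217/(-220014) = -171997/484 + 307217*(-1/220014) = -171997/484 - 307217/220014 = -18995220493/53243388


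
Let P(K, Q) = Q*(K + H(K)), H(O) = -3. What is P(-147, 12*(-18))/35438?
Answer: 16200/17719 ≈ 0.91427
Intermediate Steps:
P(K, Q) = Q*(-3 + K) (P(K, Q) = Q*(K - 3) = Q*(-3 + K))
P(-147, 12*(-18))/35438 = ((12*(-18))*(-3 - 147))/35438 = -216*(-150)*(1/35438) = 32400*(1/35438) = 16200/17719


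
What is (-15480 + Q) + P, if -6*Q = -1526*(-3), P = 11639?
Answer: -4604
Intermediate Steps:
Q = -763 (Q = -(-763)*2*(-3)/6 = -(-763)*(-6)/6 = -⅙*4578 = -763)
(-15480 + Q) + P = (-15480 - 763) + 11639 = -16243 + 11639 = -4604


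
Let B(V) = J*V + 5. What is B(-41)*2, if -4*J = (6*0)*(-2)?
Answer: 10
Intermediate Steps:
J = 0 (J = -6*0*(-2)/4 = -0*(-2) = -¼*0 = 0)
B(V) = 5 (B(V) = 0*V + 5 = 0 + 5 = 5)
B(-41)*2 = 5*2 = 10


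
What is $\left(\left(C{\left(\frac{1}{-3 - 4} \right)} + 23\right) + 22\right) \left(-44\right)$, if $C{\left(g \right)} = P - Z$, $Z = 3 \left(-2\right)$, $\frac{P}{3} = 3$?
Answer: $-2640$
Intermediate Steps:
$P = 9$ ($P = 3 \cdot 3 = 9$)
$Z = -6$
$C{\left(g \right)} = 15$ ($C{\left(g \right)} = 9 - -6 = 9 + 6 = 15$)
$\left(\left(C{\left(\frac{1}{-3 - 4} \right)} + 23\right) + 22\right) \left(-44\right) = \left(\left(15 + 23\right) + 22\right) \left(-44\right) = \left(38 + 22\right) \left(-44\right) = 60 \left(-44\right) = -2640$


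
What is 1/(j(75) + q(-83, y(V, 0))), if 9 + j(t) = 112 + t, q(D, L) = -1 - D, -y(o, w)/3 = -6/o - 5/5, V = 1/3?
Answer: 1/260 ≈ 0.0038462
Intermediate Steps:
V = 1/3 ≈ 0.33333
y(o, w) = 3 + 18/o (y(o, w) = -3*(-6/o - 5/5) = -3*(-6/o - 5*1/5) = -3*(-6/o - 1) = -3*(-1 - 6/o) = 3 + 18/o)
j(t) = 103 + t (j(t) = -9 + (112 + t) = 103 + t)
1/(j(75) + q(-83, y(V, 0))) = 1/((103 + 75) + (-1 - 1*(-83))) = 1/(178 + (-1 + 83)) = 1/(178 + 82) = 1/260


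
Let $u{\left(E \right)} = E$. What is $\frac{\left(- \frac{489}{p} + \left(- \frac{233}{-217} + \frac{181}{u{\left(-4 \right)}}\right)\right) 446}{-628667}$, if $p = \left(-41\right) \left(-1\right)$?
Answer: $\frac{445241131}{11186500598} \approx 0.039802$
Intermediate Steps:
$p = 41$
$\frac{\left(- \frac{489}{p} + \left(- \frac{233}{-217} + \frac{181}{u{\left(-4 \right)}}\right)\right) 446}{-628667} = \frac{\left(- \frac{489}{41} + \left(- \frac{233}{-217} + \frac{181}{-4}\right)\right) 446}{-628667} = \left(\left(-489\right) \frac{1}{41} + \left(\left(-233\right) \left(- \frac{1}{217}\right) + 181 \left(- \frac{1}{4}\right)\right)\right) 446 \left(- \frac{1}{628667}\right) = \left(- \frac{489}{41} + \left(\frac{233}{217} - \frac{181}{4}\right)\right) 446 \left(- \frac{1}{628667}\right) = \left(- \frac{489}{41} - \frac{38345}{868}\right) 446 \left(- \frac{1}{628667}\right) = \left(- \frac{1996597}{35588}\right) 446 \left(- \frac{1}{628667}\right) = \left(- \frac{445241131}{17794}\right) \left(- \frac{1}{628667}\right) = \frac{445241131}{11186500598}$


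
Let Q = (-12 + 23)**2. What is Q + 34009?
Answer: 34130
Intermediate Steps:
Q = 121 (Q = 11**2 = 121)
Q + 34009 = 121 + 34009 = 34130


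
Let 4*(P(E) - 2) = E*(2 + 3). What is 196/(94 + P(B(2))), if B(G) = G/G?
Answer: 784/389 ≈ 2.0154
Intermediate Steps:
B(G) = 1
P(E) = 2 + 5*E/4 (P(E) = 2 + (E*(2 + 3))/4 = 2 + (E*5)/4 = 2 + (5*E)/4 = 2 + 5*E/4)
196/(94 + P(B(2))) = 196/(94 + (2 + (5/4)*1)) = 196/(94 + (2 + 5/4)) = 196/(94 + 13/4) = 196/(389/4) = (4/389)*196 = 784/389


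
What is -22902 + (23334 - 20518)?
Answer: -20086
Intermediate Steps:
-22902 + (23334 - 20518) = -22902 + 2816 = -20086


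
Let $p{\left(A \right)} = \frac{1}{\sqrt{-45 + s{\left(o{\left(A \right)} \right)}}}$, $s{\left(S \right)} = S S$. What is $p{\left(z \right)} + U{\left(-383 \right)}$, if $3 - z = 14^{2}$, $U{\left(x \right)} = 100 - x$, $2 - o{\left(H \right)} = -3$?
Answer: $483 - \frac{i \sqrt{5}}{10} \approx 483.0 - 0.22361 i$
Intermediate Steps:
$o{\left(H \right)} = 5$ ($o{\left(H \right)} = 2 - -3 = 2 + 3 = 5$)
$s{\left(S \right)} = S^{2}$
$z = -193$ ($z = 3 - 14^{2} = 3 - 196 = -193$)
$p{\left(A \right)} = - \frac{i \sqrt{5}}{10}$ ($p{\left(A \right)} = \frac{1}{\sqrt{-45 + 5^{2}}} = \frac{1}{\sqrt{-45 + 25}} = \frac{1}{\sqrt{-20}} = \frac{1}{2 i \sqrt{5}} = - \frac{i \sqrt{5}}{10}$)
$p{\left(z \right)} + U{\left(-383 \right)} = - \frac{i \sqrt{5}}{10} + \left(100 - -383\right) = - \frac{i \sqrt{5}}{10} + \left(100 + 383\right) = - \frac{i \sqrt{5}}{10} + 483 = 483 - \frac{i \sqrt{5}}{10}$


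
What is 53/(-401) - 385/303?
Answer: -170444/121503 ≈ -1.4028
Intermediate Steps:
53/(-401) - 385/303 = 53*(-1/401) - 385*1/303 = -53/401 - 385/303 = -170444/121503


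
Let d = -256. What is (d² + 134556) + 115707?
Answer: 315799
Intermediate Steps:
(d² + 134556) + 115707 = ((-256)² + 134556) + 115707 = (65536 + 134556) + 115707 = 200092 + 115707 = 315799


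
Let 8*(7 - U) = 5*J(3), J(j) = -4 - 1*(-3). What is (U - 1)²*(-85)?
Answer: -238765/64 ≈ -3730.7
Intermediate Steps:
J(j) = -1 (J(j) = -4 + 3 = -1)
U = 61/8 (U = 7 - 5*(-1)/8 = 7 - ⅛*(-5) = 7 + 5/8 = 61/8 ≈ 7.6250)
(U - 1)²*(-85) = (61/8 - 1)²*(-85) = (53/8)²*(-85) = (2809/64)*(-85) = -238765/64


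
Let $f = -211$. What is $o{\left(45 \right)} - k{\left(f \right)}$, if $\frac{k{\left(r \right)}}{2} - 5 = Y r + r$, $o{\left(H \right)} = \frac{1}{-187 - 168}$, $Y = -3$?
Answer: $- \frac{303171}{355} \approx -854.0$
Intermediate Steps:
$o{\left(H \right)} = - \frac{1}{355}$ ($o{\left(H \right)} = \frac{1}{-355} = - \frac{1}{355}$)
$k{\left(r \right)} = 10 - 4 r$ ($k{\left(r \right)} = 10 + 2 \left(- 3 r + r\right) = 10 + 2 \left(- 2 r\right) = 10 - 4 r$)
$o{\left(45 \right)} - k{\left(f \right)} = - \frac{1}{355} - \left(10 - -844\right) = - \frac{1}{355} - \left(10 + 844\right) = - \frac{1}{355} - 854 = - \frac{303171}{355}$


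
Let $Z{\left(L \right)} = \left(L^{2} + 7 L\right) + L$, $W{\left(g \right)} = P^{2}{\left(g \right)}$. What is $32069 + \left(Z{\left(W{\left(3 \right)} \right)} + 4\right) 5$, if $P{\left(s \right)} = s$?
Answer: $32854$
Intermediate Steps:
$W{\left(g \right)} = g^{2}$
$Z{\left(L \right)} = L^{2} + 8 L$
$32069 + \left(Z{\left(W{\left(3 \right)} \right)} + 4\right) 5 = 32069 + \left(3^{2} \left(8 + 3^{2}\right) + 4\right) 5 = 32069 + \left(9 \left(8 + 9\right) + 4\right) 5 = 32069 + \left(9 \cdot 17 + 4\right) 5 = 32069 + \left(153 + 4\right) 5 = 32069 + 157 \cdot 5 = 32069 + 785 = 32854$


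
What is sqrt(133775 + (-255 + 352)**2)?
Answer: 4*sqrt(8949) ≈ 378.40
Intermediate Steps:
sqrt(133775 + (-255 + 352)**2) = sqrt(133775 + 97**2) = sqrt(133775 + 9409) = sqrt(143184) = 4*sqrt(8949)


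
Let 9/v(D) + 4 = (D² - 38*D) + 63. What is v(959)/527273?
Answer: 9/465739186354 ≈ 1.9324e-11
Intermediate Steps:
v(D) = 9/(59 + D² - 38*D) (v(D) = 9/(-4 + ((D² - 38*D) + 63)) = 9/(-4 + (63 + D² - 38*D)) = 9/(59 + D² - 38*D))
v(959)/527273 = (9/(59 + 959² - 38*959))/527273 = (9/(59 + 919681 - 36442))*(1/527273) = (9/883298)*(1/527273) = 9/465739186354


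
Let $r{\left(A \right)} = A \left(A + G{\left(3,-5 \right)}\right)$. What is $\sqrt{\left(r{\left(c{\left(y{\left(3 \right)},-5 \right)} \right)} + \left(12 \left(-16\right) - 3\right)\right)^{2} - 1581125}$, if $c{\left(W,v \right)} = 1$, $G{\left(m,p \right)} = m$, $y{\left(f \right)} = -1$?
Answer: $2 i \sqrt{386161} \approx 1242.8 i$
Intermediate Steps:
$r{\left(A \right)} = A \left(3 + A\right)$ ($r{\left(A \right)} = A \left(A + 3\right) = A \left(3 + A\right)$)
$\sqrt{\left(r{\left(c{\left(y{\left(3 \right)},-5 \right)} \right)} + \left(12 \left(-16\right) - 3\right)\right)^{2} - 1581125} = \sqrt{\left(1 \left(3 + 1\right) + \left(12 \left(-16\right) - 3\right)\right)^{2} - 1581125} = \sqrt{\left(1 \cdot 4 - 195\right)^{2} - 1581125} = \sqrt{\left(4 - 195\right)^{2} - 1581125} = \sqrt{\left(-191\right)^{2} - 1581125} = \sqrt{36481 - 1581125} = \sqrt{-1544644} = 2 i \sqrt{386161}$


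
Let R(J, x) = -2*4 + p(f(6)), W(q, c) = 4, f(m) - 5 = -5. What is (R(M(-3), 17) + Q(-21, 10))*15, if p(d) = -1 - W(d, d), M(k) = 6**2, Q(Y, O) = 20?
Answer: 105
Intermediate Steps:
f(m) = 0 (f(m) = 5 - 5 = 0)
M(k) = 36
p(d) = -5 (p(d) = -1 - 1*4 = -1 - 4 = -5)
R(J, x) = -13 (R(J, x) = -2*4 - 5 = -8 - 5 = -13)
(R(M(-3), 17) + Q(-21, 10))*15 = (-13 + 20)*15 = 7*15 = 105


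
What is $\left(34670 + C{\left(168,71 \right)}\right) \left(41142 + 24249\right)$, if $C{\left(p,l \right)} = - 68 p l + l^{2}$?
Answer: $-50442159663$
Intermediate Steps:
$C{\left(p,l \right)} = l^{2} - 68 l p$ ($C{\left(p,l \right)} = - 68 l p + l^{2} = l^{2} - 68 l p$)
$\left(34670 + C{\left(168,71 \right)}\right) \left(41142 + 24249\right) = \left(34670 + 71 \left(71 - 11424\right)\right) \left(41142 + 24249\right) = \left(34670 + 71 \left(71 - 11424\right)\right) 65391 = \left(34670 + 71 \left(-11353\right)\right) 65391 = \left(34670 - 806063\right) 65391 = \left(-771393\right) 65391 = -50442159663$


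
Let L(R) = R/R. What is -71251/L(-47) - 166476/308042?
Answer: -10974233509/154021 ≈ -71252.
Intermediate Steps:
L(R) = 1
-71251/L(-47) - 166476/308042 = -71251/1 - 166476/308042 = -71251*1 - 166476*1/308042 = -71251 - 83238/154021 = -10974233509/154021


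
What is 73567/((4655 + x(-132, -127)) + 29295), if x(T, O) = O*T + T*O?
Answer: 73567/67478 ≈ 1.0902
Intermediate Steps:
x(T, O) = 2*O*T (x(T, O) = O*T + O*T = 2*O*T)
73567/((4655 + x(-132, -127)) + 29295) = 73567/((4655 + 2*(-127)*(-132)) + 29295) = 73567/((4655 + 33528) + 29295) = 73567/(38183 + 29295) = 73567/67478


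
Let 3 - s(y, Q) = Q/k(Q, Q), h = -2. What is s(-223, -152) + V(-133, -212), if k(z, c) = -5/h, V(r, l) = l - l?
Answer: 319/5 ≈ 63.800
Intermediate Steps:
V(r, l) = 0
k(z, c) = 5/2 (k(z, c) = -5/(-2) = -5*(-½) = 5/2)
s(y, Q) = 3 - 2*Q/5 (s(y, Q) = 3 - Q/5/2 = 3 - Q*2/5 = 3 - 2*Q/5)
s(-223, -152) + V(-133, -212) = (3 - ⅖*(-152)) + 0 = (3 + 304/5) + 0 = 319/5 + 0 = 319/5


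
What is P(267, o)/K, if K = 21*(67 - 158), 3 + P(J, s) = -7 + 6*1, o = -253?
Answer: 4/1911 ≈ 0.0020931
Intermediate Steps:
P(J, s) = -4 (P(J, s) = -3 + (-7 + 6*1) = -3 + (-7 + 6) = -3 - 1 = -4)
K = -1911 (K = 21*(-91) = -1911)
P(267, o)/K = -4/(-1911) = -4*(-1/1911) = 4/1911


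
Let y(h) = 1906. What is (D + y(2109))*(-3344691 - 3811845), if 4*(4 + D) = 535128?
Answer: -971027430624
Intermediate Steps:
D = 133778 (D = -4 + (¼)*535128 = -4 + 133782 = 133778)
(D + y(2109))*(-3344691 - 3811845) = (133778 + 1906)*(-3344691 - 3811845) = 135684*(-7156536) = -971027430624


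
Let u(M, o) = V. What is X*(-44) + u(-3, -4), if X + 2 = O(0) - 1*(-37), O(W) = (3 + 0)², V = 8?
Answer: -1928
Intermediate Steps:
O(W) = 9 (O(W) = 3² = 9)
u(M, o) = 8
X = 44 (X = -2 + (9 - 1*(-37)) = -2 + (9 + 37) = -2 + 46 = 44)
X*(-44) + u(-3, -4) = 44*(-44) + 8 = -1936 + 8 = -1928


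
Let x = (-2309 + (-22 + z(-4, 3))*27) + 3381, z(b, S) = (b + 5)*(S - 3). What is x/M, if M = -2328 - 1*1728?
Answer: -239/2028 ≈ -0.11785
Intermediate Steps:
M = -4056 (M = -2328 - 1728 = -4056)
z(b, S) = (-3 + S)*(5 + b) (z(b, S) = (5 + b)*(-3 + S) = (-3 + S)*(5 + b))
x = 478 (x = (-2309 + (-22 + (-15 - 3*(-4) + 5*3 + 3*(-4)))*27) + 3381 = (-2309 + (-22 + (-15 + 12 + 15 - 12))*27) + 3381 = (-2309 + (-22 + 0)*27) + 3381 = (-2309 - 22*27) + 3381 = (-2309 - 594) + 3381 = -2903 + 3381 = 478)
x/M = 478/(-4056) = 478*(-1/4056) = -239/2028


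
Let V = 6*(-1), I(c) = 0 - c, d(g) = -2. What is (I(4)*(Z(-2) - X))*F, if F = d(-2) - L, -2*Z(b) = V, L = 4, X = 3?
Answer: 0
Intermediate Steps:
I(c) = -c
V = -6
Z(b) = 3 (Z(b) = -1/2*(-6) = 3)
F = -6 (F = -2 - 1*4 = -2 - 4 = -6)
(I(4)*(Z(-2) - X))*F = ((-1*4)*(3 - 1*3))*(-6) = -4*(3 - 3)*(-6) = -4*0*(-6) = 0*(-6) = 0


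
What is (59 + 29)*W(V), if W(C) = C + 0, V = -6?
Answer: -528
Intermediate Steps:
W(C) = C
(59 + 29)*W(V) = (59 + 29)*(-6) = 88*(-6) = -528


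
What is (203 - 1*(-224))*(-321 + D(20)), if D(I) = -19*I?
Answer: -299327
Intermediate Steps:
(203 - 1*(-224))*(-321 + D(20)) = (203 - 1*(-224))*(-321 - 19*20) = (203 + 224)*(-321 - 380) = 427*(-701) = -299327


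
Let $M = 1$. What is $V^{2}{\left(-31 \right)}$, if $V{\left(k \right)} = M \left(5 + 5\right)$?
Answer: $100$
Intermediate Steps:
$V{\left(k \right)} = 10$ ($V{\left(k \right)} = 1 \left(5 + 5\right) = 1 \cdot 10 = 10$)
$V^{2}{\left(-31 \right)} = 10^{2} = 100$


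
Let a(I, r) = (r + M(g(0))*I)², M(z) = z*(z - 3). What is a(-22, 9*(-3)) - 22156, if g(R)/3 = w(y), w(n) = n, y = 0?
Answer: -21427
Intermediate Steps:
g(R) = 0 (g(R) = 3*0 = 0)
M(z) = z*(-3 + z)
a(I, r) = r² (a(I, r) = (r + (0*(-3 + 0))*I)² = (r + (0*(-3))*I)² = (r + 0*I)² = (r + 0)² = r²)
a(-22, 9*(-3)) - 22156 = (9*(-3))² - 22156 = (-27)² - 22156 = 729 - 22156 = -21427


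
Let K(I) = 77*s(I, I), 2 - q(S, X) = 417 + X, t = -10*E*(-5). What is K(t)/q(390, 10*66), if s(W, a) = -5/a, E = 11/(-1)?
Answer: -7/10750 ≈ -0.00065116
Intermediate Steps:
E = -11 (E = 11*(-1) = -11)
t = -550 (t = -10*(-11)*(-5) = 110*(-5) = -550)
q(S, X) = -415 - X (q(S, X) = 2 - (417 + X) = 2 + (-417 - X) = -415 - X)
K(I) = -385/I (K(I) = 77*(-5/I) = -385/I)
K(t)/q(390, 10*66) = (-385/(-550))/(-415 - 10*66) = (-385*(-1/550))/(-415 - 1*660) = 7/(10*(-415 - 660)) = (7/10)/(-1075) = (7/10)*(-1/1075) = -7/10750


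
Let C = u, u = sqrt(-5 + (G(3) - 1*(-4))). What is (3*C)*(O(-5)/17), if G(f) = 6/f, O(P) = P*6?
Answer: -90/17 ≈ -5.2941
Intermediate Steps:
O(P) = 6*P
u = 1 (u = sqrt(-5 + (6/3 - 1*(-4))) = sqrt(-5 + (6*(1/3) + 4)) = sqrt(-5 + (2 + 4)) = sqrt(-5 + 6) = sqrt(1) = 1)
C = 1
(3*C)*(O(-5)/17) = (3*1)*((6*(-5))/17) = 3*(-30*1/17) = 3*(-30/17) = -90/17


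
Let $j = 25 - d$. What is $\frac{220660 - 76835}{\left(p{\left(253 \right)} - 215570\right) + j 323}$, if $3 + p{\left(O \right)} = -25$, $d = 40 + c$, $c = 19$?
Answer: $- \frac{28765}{45316} \approx -0.63476$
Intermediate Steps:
$d = 59$ ($d = 40 + 19 = 59$)
$p{\left(O \right)} = -28$ ($p{\left(O \right)} = -3 - 25 = -28$)
$j = -34$ ($j = 25 - 59 = -34$)
$\frac{220660 - 76835}{\left(p{\left(253 \right)} - 215570\right) + j 323} = \frac{220660 - 76835}{\left(-28 - 215570\right) - 10982} = \frac{143825}{\left(-28 - 215570\right) - 10982} = \frac{143825}{-215598 - 10982} = \frac{143825}{-226580} = 143825 \left(- \frac{1}{226580}\right) = - \frac{28765}{45316}$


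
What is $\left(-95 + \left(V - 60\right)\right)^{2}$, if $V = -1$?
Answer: $24336$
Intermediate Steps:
$\left(-95 + \left(V - 60\right)\right)^{2} = \left(-95 - 61\right)^{2} = \left(-156\right)^{2} = 24336$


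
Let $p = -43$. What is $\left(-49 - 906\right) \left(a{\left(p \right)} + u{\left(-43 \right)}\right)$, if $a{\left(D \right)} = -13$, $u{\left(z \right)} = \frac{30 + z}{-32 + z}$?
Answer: $\frac{183742}{15} \approx 12249.0$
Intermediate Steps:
$u{\left(z \right)} = \frac{30 + z}{-32 + z}$
$\left(-49 - 906\right) \left(a{\left(p \right)} + u{\left(-43 \right)}\right) = \left(-49 - 906\right) \left(-13 + \frac{30 - 43}{-32 - 43}\right) = - 955 \left(-13 + \frac{1}{-75} \left(-13\right)\right) = - 955 \left(-13 - - \frac{13}{75}\right) = - 955 \left(-13 + \frac{13}{75}\right) = \left(-955\right) \left(- \frac{962}{75}\right) = \frac{183742}{15}$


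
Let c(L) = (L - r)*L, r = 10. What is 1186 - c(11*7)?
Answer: -3973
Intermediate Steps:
c(L) = L*(-10 + L) (c(L) = (L - 1*10)*L = (L - 10)*L = (-10 + L)*L = L*(-10 + L))
1186 - c(11*7) = 1186 - 11*7*(-10 + 11*7) = 1186 - 77*(-10 + 77) = 1186 - 77*67 = 1186 - 1*5159 = 1186 - 5159 = -3973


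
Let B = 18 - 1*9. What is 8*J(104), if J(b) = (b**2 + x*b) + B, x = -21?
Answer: 69128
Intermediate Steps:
B = 9 (B = 18 - 9 = 9)
J(b) = 9 + b**2 - 21*b (J(b) = (b**2 - 21*b) + 9 = 9 + b**2 - 21*b)
8*J(104) = 8*(9 + 104**2 - 21*104) = 8*(9 + 10816 - 2184) = 8*8641 = 69128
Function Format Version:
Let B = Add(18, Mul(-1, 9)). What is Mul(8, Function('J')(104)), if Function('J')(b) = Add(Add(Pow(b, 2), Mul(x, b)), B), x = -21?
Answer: 69128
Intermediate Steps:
B = 9 (B = Add(18, -9) = 9)
Function('J')(b) = Add(9, Pow(b, 2), Mul(-21, b)) (Function('J')(b) = Add(Add(Pow(b, 2), Mul(-21, b)), 9) = Add(9, Pow(b, 2), Mul(-21, b)))
Mul(8, Function('J')(104)) = Mul(8, Add(9, Pow(104, 2), Mul(-21, 104))) = Mul(8, Add(9, 10816, -2184)) = Mul(8, 8641) = 69128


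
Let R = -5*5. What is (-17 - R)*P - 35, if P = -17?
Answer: -171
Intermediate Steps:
R = -25
(-17 - R)*P - 35 = (-17 - 1*(-25))*(-17) - 35 = (-17 + 25)*(-17) - 35 = 8*(-17) - 35 = -136 - 35 = -171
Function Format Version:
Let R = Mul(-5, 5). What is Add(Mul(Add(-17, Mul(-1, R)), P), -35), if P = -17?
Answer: -171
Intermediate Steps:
R = -25
Add(Mul(Add(-17, Mul(-1, R)), P), -35) = Add(Mul(Add(-17, Mul(-1, -25)), -17), -35) = Add(Mul(Add(-17, 25), -17), -35) = Add(Mul(8, -17), -35) = Add(-136, -35) = -171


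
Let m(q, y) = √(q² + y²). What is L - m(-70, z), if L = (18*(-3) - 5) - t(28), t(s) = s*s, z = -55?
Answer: -843 - 5*√317 ≈ -932.02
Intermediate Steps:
t(s) = s²
L = -843 (L = (18*(-3) - 5) - 1*28² = (-54 - 5) - 1*784 = -59 - 784 = -843)
L - m(-70, z) = -843 - √((-70)² + (-55)²) = -843 - √(4900 + 3025) = -843 - √7925 = -843 - 5*√317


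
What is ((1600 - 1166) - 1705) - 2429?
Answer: -3700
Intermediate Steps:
((1600 - 1166) - 1705) - 2429 = (434 - 1705) - 2429 = -1271 - 2429 = -3700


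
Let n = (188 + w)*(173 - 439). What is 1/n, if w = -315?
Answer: 1/33782 ≈ 2.9602e-5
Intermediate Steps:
n = 33782 (n = (188 - 315)*(173 - 439) = -127*(-266) = 33782)
1/n = 1/33782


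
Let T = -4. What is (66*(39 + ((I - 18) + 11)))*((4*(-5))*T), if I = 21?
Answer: 279840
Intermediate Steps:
(66*(39 + ((I - 18) + 11)))*((4*(-5))*T) = (66*(39 + ((21 - 18) + 11)))*((4*(-5))*(-4)) = (66*(39 + (3 + 11)))*(-20*(-4)) = (66*(39 + 14))*80 = (66*53)*80 = 3498*80 = 279840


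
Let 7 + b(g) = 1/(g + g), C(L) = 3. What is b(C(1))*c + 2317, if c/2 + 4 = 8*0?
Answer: 7115/3 ≈ 2371.7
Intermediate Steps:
c = -8 (c = -8 + 2*(8*0) = -8 + 2*0 = -8 + 0 = -8)
b(g) = -7 + 1/(2*g) (b(g) = -7 + 1/(g + g) = -7 + 1/(2*g))
b(C(1))*c + 2317 = (-7 + (½)/3)*(-8) + 2317 = (-7 + (½)*(⅓))*(-8) + 2317 = (-7 + ⅙)*(-8) + 2317 = -41/6*(-8) + 2317 = 164/3 + 2317 = 7115/3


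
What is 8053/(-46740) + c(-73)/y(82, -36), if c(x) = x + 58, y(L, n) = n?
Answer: 5711/23370 ≈ 0.24437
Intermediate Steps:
c(x) = 58 + x
8053/(-46740) + c(-73)/y(82, -36) = 8053/(-46740) + (58 - 73)/(-36) = 8053*(-1/46740) - 15*(-1/36) = -8053/46740 + 5/12 = 5711/23370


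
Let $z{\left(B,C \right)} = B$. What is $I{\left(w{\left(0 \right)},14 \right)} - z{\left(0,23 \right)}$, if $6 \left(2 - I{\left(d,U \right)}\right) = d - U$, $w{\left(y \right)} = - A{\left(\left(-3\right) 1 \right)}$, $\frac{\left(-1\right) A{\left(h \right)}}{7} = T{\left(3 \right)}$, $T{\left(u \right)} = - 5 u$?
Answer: $\frac{131}{6} \approx 21.833$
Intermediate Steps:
$A{\left(h \right)} = 105$ ($A{\left(h \right)} = - 7 \left(\left(-5\right) 3\right) = \left(-7\right) \left(-15\right) = 105$)
$w{\left(y \right)} = -105$ ($w{\left(y \right)} = \left(-1\right) 105 = -105$)
$I{\left(d,U \right)} = 2 - \frac{d}{6} + \frac{U}{6}$ ($I{\left(d,U \right)} = 2 - \frac{d - U}{6} = 2 + \left(- \frac{d}{6} + \frac{U}{6}\right) = 2 - \frac{d}{6} + \frac{U}{6}$)
$I{\left(w{\left(0 \right)},14 \right)} - z{\left(0,23 \right)} = \left(2 - - \frac{35}{2} + \frac{1}{6} \cdot 14\right) - 0 = \left(2 + \frac{35}{2} + \frac{7}{3}\right) + 0 = \frac{131}{6} + 0 = \frac{131}{6}$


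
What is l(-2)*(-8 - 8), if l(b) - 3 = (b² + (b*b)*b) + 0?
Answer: 16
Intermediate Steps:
l(b) = 3 + b² + b³ (l(b) = 3 + ((b² + (b*b)*b) + 0) = 3 + ((b² + b²*b) + 0) = 3 + ((b² + b³) + 0) = 3 + (b² + b³) = 3 + b² + b³)
l(-2)*(-8 - 8) = (3 + (-2)² + (-2)³)*(-8 - 8) = (3 + 4 - 8)*(-16) = -1*(-16) = 16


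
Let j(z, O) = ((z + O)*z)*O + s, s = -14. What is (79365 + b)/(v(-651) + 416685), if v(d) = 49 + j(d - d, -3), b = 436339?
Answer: 64463/52090 ≈ 1.2375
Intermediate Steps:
j(z, O) = -14 + O*z*(O + z) (j(z, O) = ((z + O)*z)*O - 14 = ((O + z)*z)*O - 14 = (z*(O + z))*O - 14 = O*z*(O + z) - 14 = -14 + O*z*(O + z))
v(d) = 35 (v(d) = 49 + (-14 - 3*(d - d)² + (d - d)*(-3)²) = 49 + (-14 - 3*0² + 0*9) = 49 + (-14 - 3*0 + 0) = 49 + (-14 + 0 + 0) = 49 - 14 = 35)
(79365 + b)/(v(-651) + 416685) = (79365 + 436339)/(35 + 416685) = 515704/416720 = 515704*(1/416720) = 64463/52090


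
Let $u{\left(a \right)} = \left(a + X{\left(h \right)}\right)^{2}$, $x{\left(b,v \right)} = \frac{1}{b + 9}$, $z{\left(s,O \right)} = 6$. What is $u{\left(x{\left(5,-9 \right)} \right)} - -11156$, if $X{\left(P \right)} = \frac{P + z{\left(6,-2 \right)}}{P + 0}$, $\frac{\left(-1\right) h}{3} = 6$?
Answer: $\frac{19680145}{1764} \approx 11157.0$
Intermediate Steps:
$h = -18$ ($h = \left(-3\right) 6 = -18$)
$X{\left(P \right)} = \frac{6 + P}{P}$ ($X{\left(P \right)} = \frac{P + 6}{P + 0} = \frac{6 + P}{P}$)
$x{\left(b,v \right)} = \frac{1}{9 + b}$
$u{\left(a \right)} = \left(\frac{2}{3} + a\right)^{2}$ ($u{\left(a \right)} = \left(a + \frac{6 - 18}{-18}\right)^{2} = \left(a - - \frac{2}{3}\right)^{2} = \left(a + \frac{2}{3}\right)^{2} = \left(\frac{2}{3} + a\right)^{2}$)
$u{\left(x{\left(5,-9 \right)} \right)} - -11156 = \frac{\left(2 + \frac{3}{9 + 5}\right)^{2}}{9} - -11156 = \frac{\left(2 + \frac{3}{14}\right)^{2}}{9} + 11156 = \frac{\left(\frac{31}{14}\right)^{2}}{9} + 11156 = \frac{1}{9} \cdot \frac{961}{196} + 11156 = \frac{961}{1764} + 11156 = \frac{19680145}{1764}$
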